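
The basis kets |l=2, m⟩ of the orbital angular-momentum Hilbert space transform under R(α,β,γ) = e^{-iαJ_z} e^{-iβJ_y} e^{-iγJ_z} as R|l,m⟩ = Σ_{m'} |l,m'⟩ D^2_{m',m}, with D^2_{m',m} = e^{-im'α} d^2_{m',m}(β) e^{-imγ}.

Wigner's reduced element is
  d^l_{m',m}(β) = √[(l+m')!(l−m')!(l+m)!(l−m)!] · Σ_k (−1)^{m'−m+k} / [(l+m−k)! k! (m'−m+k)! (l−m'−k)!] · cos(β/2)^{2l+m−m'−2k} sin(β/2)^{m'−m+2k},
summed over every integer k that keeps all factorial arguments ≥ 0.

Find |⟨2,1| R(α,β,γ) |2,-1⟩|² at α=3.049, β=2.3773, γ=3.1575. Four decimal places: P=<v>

P=0.1460

Split into d^2_{1,-1}(β=2.3773) × two z-phases.
With c≡cos(β/2)=0.372913 and s≡sin(β/2)=0.927866, N=[6·1·1·6]^{1/2}=6.000000
k: max(0,(-1)−(1))=0 … min(2+(-1),2−(1))=1
  k=0: (−1)^2·6.0000/(2)·0.3729^2·0.9279^2 = +0.359176
  k=1: (−1)^3·6.0000/(6)·0.3729^0·0.9279^4 = -0.741211
d^2_{1,-1}(2.3773) = +0.359176 -0.741211 = -0.382035
|D^2_{1,-1}|² = |d^2_{1,-1}(β)|² = (-0.382035)² = 0.145951 (the z-rotation phases have unit modulus)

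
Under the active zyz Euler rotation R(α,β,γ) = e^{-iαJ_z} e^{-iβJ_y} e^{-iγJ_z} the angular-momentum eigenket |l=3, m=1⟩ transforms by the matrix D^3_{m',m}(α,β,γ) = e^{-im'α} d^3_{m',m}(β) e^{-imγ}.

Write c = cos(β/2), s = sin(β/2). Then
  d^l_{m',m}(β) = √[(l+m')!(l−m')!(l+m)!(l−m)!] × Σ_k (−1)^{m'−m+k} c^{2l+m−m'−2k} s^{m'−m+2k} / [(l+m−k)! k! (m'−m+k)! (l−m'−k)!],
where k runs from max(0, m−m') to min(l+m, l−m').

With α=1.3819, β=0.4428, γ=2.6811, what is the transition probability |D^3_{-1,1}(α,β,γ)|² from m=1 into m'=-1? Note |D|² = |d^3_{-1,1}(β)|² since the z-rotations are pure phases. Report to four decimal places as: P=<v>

P=0.0598

Split into d^3_{-1,1}(β=0.4428) × two z-phases.
With c≡cos(β/2)=0.975591 and s≡sin(β/2)=0.219596, N=[2·24·24·2]^{1/2}=48.000000
Admissible k: 2..4 (factorial args all ≥0)
  k=2: (−1)^0·48.0000/(8)·0.9756^4·0.2196^2 = +0.262102
  k=3: (−1)^1·48.0000/(6)·0.9756^2·0.2196^4 = -0.017706
  k=4: (−1)^2·48.0000/(48)·0.9756^0·0.2196^6 = +0.000112
d^3_{-1,1}(0.4428) = +0.262102 -0.017706 +0.000112 = +0.244508
|D^3_{-1,1}|² = |d^3_{-1,1}(β)|² = (+0.244508)² = 0.059784 (the z-rotation phases have unit modulus)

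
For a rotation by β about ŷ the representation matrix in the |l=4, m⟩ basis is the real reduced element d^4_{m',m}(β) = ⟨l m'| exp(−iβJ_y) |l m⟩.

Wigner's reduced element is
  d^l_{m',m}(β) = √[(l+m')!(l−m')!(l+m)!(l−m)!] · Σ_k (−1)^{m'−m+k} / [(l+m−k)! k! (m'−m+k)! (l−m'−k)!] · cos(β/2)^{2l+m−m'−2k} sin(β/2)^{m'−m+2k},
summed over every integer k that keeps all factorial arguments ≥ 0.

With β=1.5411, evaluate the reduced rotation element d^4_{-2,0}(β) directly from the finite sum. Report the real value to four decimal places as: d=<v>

d=-0.3925

d^4_{-2,0}(β=1.5411) via Wigner's sum:
Half-angle: c=0.717528, s=0.696530. N=√(2·720·24·24)=910.735966
Admissible k: 2..4 (factorial args all ≥0)
  k=2: (−1)^0·910.7360/(96)·0.7175^6·0.6965^2 = +0.628106
  k=3: (−1)^1·910.7360/(36)·0.7175^4·0.6965^4 = -1.578352
  k=4: (−1)^2·910.7360/(96)·0.7175^2·0.6965^6 = +0.557747
d^4_{-2,0}(1.5411) = +0.628106 -1.578352 +0.557747 = -0.392499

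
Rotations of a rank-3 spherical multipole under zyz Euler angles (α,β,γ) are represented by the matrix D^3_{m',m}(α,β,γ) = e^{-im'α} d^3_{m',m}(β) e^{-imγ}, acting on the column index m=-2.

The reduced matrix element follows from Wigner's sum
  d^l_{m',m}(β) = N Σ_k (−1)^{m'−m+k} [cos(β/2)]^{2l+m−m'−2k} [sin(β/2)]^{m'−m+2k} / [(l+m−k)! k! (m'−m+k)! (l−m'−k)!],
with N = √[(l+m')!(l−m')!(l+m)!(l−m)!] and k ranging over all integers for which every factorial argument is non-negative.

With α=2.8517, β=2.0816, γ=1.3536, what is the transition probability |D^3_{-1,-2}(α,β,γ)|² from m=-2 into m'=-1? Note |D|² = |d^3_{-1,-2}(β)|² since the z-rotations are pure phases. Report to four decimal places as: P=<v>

P=0.1890

Split into d^3_{-1,-2}(β=2.0816) × two z-phases.
With c≡cos(β/2)=0.505530 and s≡sin(β/2)=0.862809, N=[2·24·1·120]^{1/2}=75.894664
The bounds max(0,m−m')=0 and min(l+m,l−m')=1 give 2 terms
  k=0: (−1)^1·75.8947/(24)·0.5055^5·0.8628^1 = -0.090084
  k=1: (−1)^2·75.8947/(12)·0.5055^3·0.8628^3 = +0.524826
d^3_{-1,-2}(2.0816) = -0.090084 +0.524826 = +0.434741
|D^3_{-1,-2}|² = |d^3_{-1,-2}(β)|² = (+0.434741)² = 0.189000 (the z-rotation phases have unit modulus)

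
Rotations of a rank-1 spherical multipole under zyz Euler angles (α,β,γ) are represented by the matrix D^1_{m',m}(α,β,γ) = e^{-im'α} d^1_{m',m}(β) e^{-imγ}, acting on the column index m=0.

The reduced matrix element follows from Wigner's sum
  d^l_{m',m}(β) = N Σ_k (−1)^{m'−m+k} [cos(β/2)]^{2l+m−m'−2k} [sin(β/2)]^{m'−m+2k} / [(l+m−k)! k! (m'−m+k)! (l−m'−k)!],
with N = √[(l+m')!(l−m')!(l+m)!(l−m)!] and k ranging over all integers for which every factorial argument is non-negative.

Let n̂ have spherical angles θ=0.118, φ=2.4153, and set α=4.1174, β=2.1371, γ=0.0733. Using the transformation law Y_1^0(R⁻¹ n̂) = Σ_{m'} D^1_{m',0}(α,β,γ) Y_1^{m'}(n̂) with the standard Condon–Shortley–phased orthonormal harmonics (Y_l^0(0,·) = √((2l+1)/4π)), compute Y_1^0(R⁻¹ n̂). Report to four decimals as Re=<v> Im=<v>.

Re=-0.2667 Im=0.0000

Need the full column D^1_{m',0} for m'=−1..1 at α=4.1174, β=2.1371, γ=0.0733.
cos(β/2)=0.481396, sin(β/2)=0.876503
d^1_{-1,0}: single k=1 term ⇒ +0.596720;  D = -0.334461-0.494177i
d^1_{0,0}: k∈[0..1] ⇒ +0.231742 -0.768258 = -0.536516;  D = -0.536516+0.000000i
d^1_{1,0}: single k=0 term ⇒ -0.596720;  D = +0.334461-0.494177i
Y_1^{m'}(θ=0.118,φ=2.4153) and Σ D·Y over m':
  (-0.3345-0.4942i)·(-0.0304-0.0270i)  (-0.5365+0.0000i)·(+0.4852+0.0000i)  (+0.3345-0.4942i)·(+0.0304-0.0270i)
Y_1^0(R⁻¹ n̂) = -0.266676+0.000000i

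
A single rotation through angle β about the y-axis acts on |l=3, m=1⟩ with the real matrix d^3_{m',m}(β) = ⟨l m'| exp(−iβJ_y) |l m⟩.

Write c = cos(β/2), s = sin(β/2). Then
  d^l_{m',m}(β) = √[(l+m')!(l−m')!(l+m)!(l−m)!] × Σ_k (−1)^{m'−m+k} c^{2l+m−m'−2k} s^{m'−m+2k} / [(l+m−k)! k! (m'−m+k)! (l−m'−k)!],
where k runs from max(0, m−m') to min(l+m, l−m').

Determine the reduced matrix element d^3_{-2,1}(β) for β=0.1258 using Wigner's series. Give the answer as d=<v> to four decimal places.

d^3_{-2,1}(β=0.1258) via Wigner's sum:
c=cos(0.1258/2)=0.998022, s=sin(0.1258/2)=0.062859; N=√[1·120·24·2]=75.894664
The bounds max(0,m−m')=3 and min(l+m,l−m')=4 give 2 terms
  k=3: (−1)^0·75.8947/(12)·0.9980^3·0.0629^3 = +0.001562
  k=4: (−1)^1·75.8947/(24)·0.9980^1·0.0629^5 = -0.000003
d^3_{-2,1}(0.1258) = +0.001562 -0.000003 = +0.001558

d=0.0016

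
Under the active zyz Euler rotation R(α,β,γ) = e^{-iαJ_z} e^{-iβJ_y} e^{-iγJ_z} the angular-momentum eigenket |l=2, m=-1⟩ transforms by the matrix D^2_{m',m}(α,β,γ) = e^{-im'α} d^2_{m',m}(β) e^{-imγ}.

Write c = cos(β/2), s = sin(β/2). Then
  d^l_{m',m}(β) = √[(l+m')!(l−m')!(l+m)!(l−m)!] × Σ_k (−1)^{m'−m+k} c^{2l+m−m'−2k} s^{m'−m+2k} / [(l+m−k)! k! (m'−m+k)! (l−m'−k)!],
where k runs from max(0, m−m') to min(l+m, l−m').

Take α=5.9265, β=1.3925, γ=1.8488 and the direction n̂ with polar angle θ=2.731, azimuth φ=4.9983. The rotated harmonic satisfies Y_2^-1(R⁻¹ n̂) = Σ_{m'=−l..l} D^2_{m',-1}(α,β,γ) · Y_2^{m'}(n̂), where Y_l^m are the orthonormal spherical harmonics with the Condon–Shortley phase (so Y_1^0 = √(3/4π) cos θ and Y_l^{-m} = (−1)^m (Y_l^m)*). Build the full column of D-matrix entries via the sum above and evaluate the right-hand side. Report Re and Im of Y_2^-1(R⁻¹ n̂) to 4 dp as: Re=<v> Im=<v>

Need the full column D^2_{m',-1} for m'=−2..2 at α=5.9265, β=1.3925, γ=1.8488.
cos(β/2)=0.767253, sin(β/2)=0.641345
d^2_{-2,-1}: single k=1 term ⇒ +0.579344;  D = +0.244335+0.525301i
d^2_{-1,-1}: k∈[0..1] ⇒ +0.346540 -0.726409 = -0.379869;  D = -0.029858-0.378694i
d^2_{0,-1}: k∈[0..1] ⇒ -0.709549 +0.495780 = -0.213769;  D = +0.058666-0.205561i
d^2_{1,-1}: k∈[0..1] ⇒ +0.726409 -0.169187 = +0.557222;  D = -0.330392+0.448707i
d^2_{2,-1}: single k=0 term ⇒ -0.404803;  D = +0.338731-0.221646i
Y_2^{m'}(θ=2.731,φ=4.9983) and Σ D·Y over m':
  (+0.2443+0.5253i)·(-0.0518+0.0333i)  (-0.0299-0.3787i)·(-0.0797-0.2713i)  (+0.0587-0.2056i)·(+0.4800+0.0000i)  (-0.3304+0.4487i)·(+0.0797-0.2713i)  (+0.3387-0.2216i)·(-0.0518-0.0333i)
Y_2^-1(R⁻¹ n̂) = -0.031863+0.046162i

Re=-0.0319 Im=0.0462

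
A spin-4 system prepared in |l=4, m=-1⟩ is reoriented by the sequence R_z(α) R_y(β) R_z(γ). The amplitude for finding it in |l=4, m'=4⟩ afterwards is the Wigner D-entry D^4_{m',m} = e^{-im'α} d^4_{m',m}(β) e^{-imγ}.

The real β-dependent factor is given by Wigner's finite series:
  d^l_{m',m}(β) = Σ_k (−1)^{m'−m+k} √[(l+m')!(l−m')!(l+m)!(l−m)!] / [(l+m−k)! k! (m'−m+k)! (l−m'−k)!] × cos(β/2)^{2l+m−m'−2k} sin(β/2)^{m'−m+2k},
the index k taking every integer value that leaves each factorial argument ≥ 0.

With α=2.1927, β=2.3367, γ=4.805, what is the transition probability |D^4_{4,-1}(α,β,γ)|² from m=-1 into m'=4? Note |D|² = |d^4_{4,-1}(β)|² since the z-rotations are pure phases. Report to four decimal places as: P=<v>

P=0.0879

D^4_{4,-1}(2.1927,2.3367,4.805) = e^{-i·4·2.1927}·d^4_{4,-1}(2.3367)·e^{-i·-1·4.805}. Compute d first:
Half-angle: c=0.391670, s=0.920106. N=√(40320·1·6·120)=5387.986637
k∈{0} keeps every argument non-negative
  k=0: (−1)^5·5387.9866/(720)·0.3917^3·0.9201^5 = -0.296514
d^4_{4,-1}(2.3367) = -0.296514
|D^4_{4,-1}|² = |d^4_{4,-1}(β)|² = (-0.296514)² = 0.087920 (the z-rotation phases have unit modulus)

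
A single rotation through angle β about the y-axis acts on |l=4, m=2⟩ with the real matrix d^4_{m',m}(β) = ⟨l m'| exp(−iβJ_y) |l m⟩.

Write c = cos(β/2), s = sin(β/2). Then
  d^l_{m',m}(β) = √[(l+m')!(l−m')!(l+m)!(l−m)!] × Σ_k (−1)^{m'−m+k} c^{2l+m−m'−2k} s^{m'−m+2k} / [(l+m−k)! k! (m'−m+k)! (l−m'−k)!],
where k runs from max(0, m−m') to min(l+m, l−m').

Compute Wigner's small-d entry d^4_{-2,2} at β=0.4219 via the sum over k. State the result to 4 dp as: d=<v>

d=0.0254

d^4_{-2,2}(β=0.4219) via Wigner's sum:
Half-angle: c=0.977832, s=0.209389. N=√(2·720·720·2)=1440.000000
k: max(0,(2)−(-2))=4 … min(4+(2),4−(-2))=6
  k=4: (−1)^0·1440.0000/(96)·0.9778^4·0.2094^4 = +0.026361
  k=5: (−1)^1·1440.0000/(120)·0.9778^2·0.2094^6 = -0.000967
  k=6: (−1)^2·1440.0000/(1440)·0.9778^0·0.2094^8 = +0.000004
d^4_{-2,2}(0.4219) = +0.026361 -0.000967 +0.000004 = +0.025398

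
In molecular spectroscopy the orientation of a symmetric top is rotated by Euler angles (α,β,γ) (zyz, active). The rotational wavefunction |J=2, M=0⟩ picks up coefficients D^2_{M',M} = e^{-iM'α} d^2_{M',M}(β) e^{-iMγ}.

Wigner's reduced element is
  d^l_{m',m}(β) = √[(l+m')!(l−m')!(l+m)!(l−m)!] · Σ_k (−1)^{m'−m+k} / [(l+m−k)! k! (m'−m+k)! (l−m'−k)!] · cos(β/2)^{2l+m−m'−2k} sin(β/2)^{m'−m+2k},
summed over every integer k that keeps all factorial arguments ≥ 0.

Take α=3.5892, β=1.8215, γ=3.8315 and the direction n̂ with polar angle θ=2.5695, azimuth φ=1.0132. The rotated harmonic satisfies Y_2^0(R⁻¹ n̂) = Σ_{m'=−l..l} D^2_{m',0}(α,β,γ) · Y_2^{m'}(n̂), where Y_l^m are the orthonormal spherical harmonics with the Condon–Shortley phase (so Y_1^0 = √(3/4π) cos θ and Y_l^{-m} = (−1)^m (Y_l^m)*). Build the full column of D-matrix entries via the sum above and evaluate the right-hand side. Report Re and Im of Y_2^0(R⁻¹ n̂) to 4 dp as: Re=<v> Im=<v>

Re=-0.2635 Im=0.0000

Need the full column D^2_{m',0} for m'=−2..2 at α=3.5892, β=1.8215, γ=3.8315.
cos(β/2)=0.613153, sin(β/2)=0.789964
d^2_{-2,0}: single k=2 term ⇒ +0.574683;  D = +0.359379+0.448450i
d^2_{-1,0}: k∈[1..2] ⇒ +0.446057 -0.740400 = -0.294343;  D = +0.265346+0.127395i
d^2_{0,0}: k∈[0..2] ⇒ +0.141344 -0.938453 +0.389429 = -0.407680;  D = -0.407680+0.000000i
d^2_{1,0}: k∈[0..1] ⇒ -0.446057 +0.740400 = +0.294343;  D = -0.265346+0.127395i
d^2_{2,0}: single k=0 term ⇒ +0.574683;  D = +0.359379-0.448450i
Y_2^{m'}(θ=2.5695,φ=1.0132) and Σ D·Y over m':
  (+0.3594+0.4485i)·(-0.0498-0.1017i)  (+0.2653+0.1274i)·(-0.1861+0.2984i)  (-0.4077+0.0000i)·(+0.3535+0.0000i)  (-0.2653+0.1274i)·(+0.1861+0.2984i)  (+0.3594-0.4485i)·(-0.0498+0.1017i)
Y_2^0(R⁻¹ n̂) = -0.263490+0.000000i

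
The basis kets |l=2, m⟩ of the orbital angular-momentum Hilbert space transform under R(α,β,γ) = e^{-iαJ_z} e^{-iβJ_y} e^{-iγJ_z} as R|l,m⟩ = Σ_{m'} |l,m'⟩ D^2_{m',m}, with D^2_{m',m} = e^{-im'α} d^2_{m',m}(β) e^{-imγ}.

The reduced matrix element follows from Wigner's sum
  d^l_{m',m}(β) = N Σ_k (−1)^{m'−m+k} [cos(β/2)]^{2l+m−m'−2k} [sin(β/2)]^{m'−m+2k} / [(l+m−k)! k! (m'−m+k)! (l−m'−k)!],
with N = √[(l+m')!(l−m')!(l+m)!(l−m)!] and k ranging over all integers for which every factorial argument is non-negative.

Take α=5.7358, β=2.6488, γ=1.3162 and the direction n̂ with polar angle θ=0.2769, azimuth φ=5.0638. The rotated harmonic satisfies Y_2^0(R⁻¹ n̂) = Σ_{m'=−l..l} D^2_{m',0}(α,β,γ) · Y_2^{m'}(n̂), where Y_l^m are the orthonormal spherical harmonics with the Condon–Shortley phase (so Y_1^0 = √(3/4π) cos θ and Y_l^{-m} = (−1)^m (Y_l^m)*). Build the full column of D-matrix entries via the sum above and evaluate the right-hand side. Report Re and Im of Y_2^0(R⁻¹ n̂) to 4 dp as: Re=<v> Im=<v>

Re=0.2115 Im=0.0000

Need the full column D^2_{m',0} for m'=−2..2 at α=5.7358, β=2.6488, γ=1.3162.
cos(β/2)=0.243911, sin(β/2)=0.969798
d^2_{-2,0}: single k=2 term ⇒ +0.137057;  D = +0.062806-0.121819i
d^2_{-1,0}: k∈[1..2] ⇒ +0.034471 -0.544942 = -0.510471;  D = -0.435885+0.265678i
d^2_{0,0}: k∈[0..2] ⇒ +0.003539 -0.223812 +0.884554 = +0.664281;  D = +0.664281+0.000000i
d^2_{1,0}: k∈[0..1] ⇒ -0.034471 +0.544942 = +0.510471;  D = +0.435885+0.265678i
d^2_{2,0}: single k=0 term ⇒ +0.137057;  D = +0.062806+0.121819i
Y_2^{m'}(θ=0.2769,φ=5.0638) and Σ D·Y over m':
  (+0.0628-0.1218i)·(-0.0220+0.0187i)  (-0.4359+0.2657i)·(+0.0699+0.1907i)  (+0.6643+0.0000i)·(+0.5601+0.0000i)  (+0.4359+0.2657i)·(-0.0699+0.1907i)  (+0.0628+0.1218i)·(-0.0220-0.0187i)
Y_2^0(R⁻¹ n̂) = +0.211514-0.000000i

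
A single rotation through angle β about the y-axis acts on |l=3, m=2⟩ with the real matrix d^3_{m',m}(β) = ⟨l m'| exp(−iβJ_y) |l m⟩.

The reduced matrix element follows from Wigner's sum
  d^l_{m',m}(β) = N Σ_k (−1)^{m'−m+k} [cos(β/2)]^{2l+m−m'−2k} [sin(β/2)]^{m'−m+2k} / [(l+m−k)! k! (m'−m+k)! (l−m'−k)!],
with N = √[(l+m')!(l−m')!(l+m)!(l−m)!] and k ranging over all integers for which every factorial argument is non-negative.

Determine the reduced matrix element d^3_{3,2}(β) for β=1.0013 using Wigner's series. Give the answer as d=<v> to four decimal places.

d^3_{3,2}(β=1.0013) via Wigner's sum:
With c≡cos(β/2)=0.877271 and s≡sin(β/2)=0.479996, N=[720·1·120·1]^{1/2}=293.938769
k∈{0} keeps every argument non-negative
  k=0: (−1)^1·293.9388/(120)·0.8773^5·0.4800^1 = -0.610916
d^3_{3,2}(1.0013) = -0.610916

d=-0.6109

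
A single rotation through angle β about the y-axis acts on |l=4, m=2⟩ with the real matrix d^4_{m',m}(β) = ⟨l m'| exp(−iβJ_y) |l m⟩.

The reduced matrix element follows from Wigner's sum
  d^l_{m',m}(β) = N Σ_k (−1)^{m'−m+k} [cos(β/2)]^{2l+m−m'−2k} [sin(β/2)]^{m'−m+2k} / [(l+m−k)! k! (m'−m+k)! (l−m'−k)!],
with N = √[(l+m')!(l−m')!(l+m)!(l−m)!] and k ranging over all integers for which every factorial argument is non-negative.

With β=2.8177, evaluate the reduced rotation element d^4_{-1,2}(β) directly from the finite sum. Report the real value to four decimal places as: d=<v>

d=0.5421

d^4_{-1,2}(β=2.8177) via Wigner's sum:
With c≡cos(β/2)=0.161239 and s≡sin(β/2)=0.986915, N=[6·120·720·2]^{1/2}=1018.233765
The bounds max(0,m−m')=3 and min(l+m,l−m')=5 give 3 terms
  k=3: (−1)^0·1018.2338/(72)·0.1612^5·0.9869^3 = +0.001482
  k=4: (−1)^1·1018.2338/(48)·0.1612^3·0.9869^5 = -0.083257
  k=5: (−1)^2·1018.2338/(240)·0.1612^1·0.9869^7 = +0.623831
d^4_{-1,2}(2.8177) = +0.001482 -0.083257 +0.623831 = +0.542055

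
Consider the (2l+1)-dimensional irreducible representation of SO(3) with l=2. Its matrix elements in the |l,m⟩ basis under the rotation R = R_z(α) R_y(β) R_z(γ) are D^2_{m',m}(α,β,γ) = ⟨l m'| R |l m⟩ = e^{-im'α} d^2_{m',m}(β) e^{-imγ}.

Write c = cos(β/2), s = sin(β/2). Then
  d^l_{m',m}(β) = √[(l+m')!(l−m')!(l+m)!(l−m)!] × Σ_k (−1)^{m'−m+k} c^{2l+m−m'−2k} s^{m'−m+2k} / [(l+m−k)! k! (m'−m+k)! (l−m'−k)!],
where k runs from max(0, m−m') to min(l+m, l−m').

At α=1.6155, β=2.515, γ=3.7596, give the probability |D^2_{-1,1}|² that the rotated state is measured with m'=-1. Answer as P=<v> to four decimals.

First d^2_{-1,1}(β=2.515), then the phase factors e^{-i(-1)α} and e^{-i(1)γ}:
Half-angle: c=0.308196, s=0.951323. N=√(1·6·6·1)=6.000000
Admissible k: 2..3 (factorial args all ≥0)
  k=2: (−1)^0·6.0000/(2)·0.3082^2·0.9513^2 = +0.257888
  k=3: (−1)^1·6.0000/(6)·0.3082^0·0.9513^4 = -0.819052
d^2_{-1,1}(2.515) = +0.257888 -0.819052 = -0.561164
|D^2_{-1,1}|² = |d^2_{-1,1}(β)|² = (-0.561164)² = 0.314905 (the z-rotation phases have unit modulus)

P=0.3149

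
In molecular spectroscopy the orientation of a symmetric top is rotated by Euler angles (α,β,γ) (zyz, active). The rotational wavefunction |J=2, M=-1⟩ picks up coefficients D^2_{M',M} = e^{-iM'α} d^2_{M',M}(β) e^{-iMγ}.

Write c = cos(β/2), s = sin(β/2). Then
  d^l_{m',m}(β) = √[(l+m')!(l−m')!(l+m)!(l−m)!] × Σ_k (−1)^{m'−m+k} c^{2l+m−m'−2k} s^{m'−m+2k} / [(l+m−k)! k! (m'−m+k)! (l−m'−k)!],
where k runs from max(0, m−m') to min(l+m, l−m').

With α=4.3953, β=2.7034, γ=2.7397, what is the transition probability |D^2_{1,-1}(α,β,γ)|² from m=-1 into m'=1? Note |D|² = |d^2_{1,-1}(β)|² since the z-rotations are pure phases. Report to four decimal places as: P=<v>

Split into d^2_{1,-1}(β=2.7034) × two z-phases.
c=cos(2.7034/2)=0.217348, s=sin(2.7034/2)=0.976094; N=√[6·1·1·6]=6.000000
k: max(0,(-1)−(1))=0 … min(2+(-1),2−(1))=1
  k=0: (−1)^2·6.0000/(2)·0.2173^2·0.9761^2 = +0.135025
  k=1: (−1)^3·6.0000/(6)·0.2173^0·0.9761^4 = -0.907752
d^2_{1,-1}(2.7034) = +0.135025 -0.907752 = -0.772726
|D^2_{1,-1}|² = |d^2_{1,-1}(β)|² = (-0.772726)² = 0.597106 (the z-rotation phases have unit modulus)

P=0.5971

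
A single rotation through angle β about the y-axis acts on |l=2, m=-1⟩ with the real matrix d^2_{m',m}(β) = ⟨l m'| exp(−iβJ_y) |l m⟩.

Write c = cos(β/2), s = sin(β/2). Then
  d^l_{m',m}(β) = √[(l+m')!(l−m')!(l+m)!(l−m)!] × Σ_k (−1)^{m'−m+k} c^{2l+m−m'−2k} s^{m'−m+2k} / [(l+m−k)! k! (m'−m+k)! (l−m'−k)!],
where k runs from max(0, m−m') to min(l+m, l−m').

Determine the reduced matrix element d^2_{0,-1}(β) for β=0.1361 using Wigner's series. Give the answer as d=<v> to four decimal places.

d=-0.1646

d^2_{0,-1}(β=0.1361) via Wigner's sum:
c=cos(0.1361/2)=0.997685, s=sin(0.1361/2)=0.067997; N=√[2·2·1·6]=4.898979
Admissible k: 0..1 (factorial args all ≥0)
  k=0: (−1)^1·4.8990/(2)·0.9977^3·0.0680^1 = -0.165405
  k=1: (−1)^2·4.8990/(2)·0.9977^1·0.0680^3 = +0.000768
d^2_{0,-1}(0.1361) = -0.165405 +0.000768 = -0.164637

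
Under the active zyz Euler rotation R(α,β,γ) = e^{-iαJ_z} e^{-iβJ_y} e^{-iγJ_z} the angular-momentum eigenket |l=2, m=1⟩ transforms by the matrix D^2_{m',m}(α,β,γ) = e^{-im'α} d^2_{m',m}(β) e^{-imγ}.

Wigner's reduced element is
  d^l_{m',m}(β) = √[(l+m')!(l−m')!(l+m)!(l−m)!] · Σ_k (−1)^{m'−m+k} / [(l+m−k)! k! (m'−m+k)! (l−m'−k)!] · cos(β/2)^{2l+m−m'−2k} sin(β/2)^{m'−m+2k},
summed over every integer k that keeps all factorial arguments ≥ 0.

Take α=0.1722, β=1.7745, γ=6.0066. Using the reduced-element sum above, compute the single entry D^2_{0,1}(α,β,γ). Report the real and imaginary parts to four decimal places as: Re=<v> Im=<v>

Re=-0.2334 Im=-0.0663

Split into d^2_{0,1}(β=1.7745) × two z-phases.
With c≡cos(β/2)=0.631547 and s≡sin(β/2)=0.775338, N=[2·2·6·1]^{1/2}=4.898979
Admissible k: 1..2 (factorial args all ≥0)
  k=1: (−1)^0·4.8990/(2)·0.6315^3·0.7753^1 = +0.478391
  k=2: (−1)^1·4.8990/(2)·0.6315^1·0.7753^3 = -0.721031
d^2_{0,1}(1.7745) = +0.478391 -0.721031 = -0.242640
D = (+1.000000+0.000000i)·(-0.242640)·(+0.961994+0.273072i) = -0.233419-0.066258i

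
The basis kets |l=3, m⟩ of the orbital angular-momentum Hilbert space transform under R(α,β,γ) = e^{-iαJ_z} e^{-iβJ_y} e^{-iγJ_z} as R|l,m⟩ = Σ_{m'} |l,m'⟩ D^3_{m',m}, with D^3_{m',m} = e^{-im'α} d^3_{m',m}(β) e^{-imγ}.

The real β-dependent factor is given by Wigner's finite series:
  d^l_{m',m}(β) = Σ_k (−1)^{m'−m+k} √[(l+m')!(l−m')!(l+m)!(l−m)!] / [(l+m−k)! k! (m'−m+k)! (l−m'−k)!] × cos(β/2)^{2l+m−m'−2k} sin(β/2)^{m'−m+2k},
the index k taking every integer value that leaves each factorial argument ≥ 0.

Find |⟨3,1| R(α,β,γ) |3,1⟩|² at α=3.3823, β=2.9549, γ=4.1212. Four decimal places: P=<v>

First d^3_{1,1}(β=2.9549), then the phase factors e^{-i(1)α} and e^{-i(1)γ}:
Half-angle: c=0.093211, s=0.995646. N=√(24·2·24·2)=48.000000
The bounds max(0,m−m')=0 and min(l+m,l−m')=2 give 3 terms
  k=0: (−1)^0·48.0000/(48)·0.0932^6·0.9956^0 = +0.000001
  k=1: (−1)^1·48.0000/(6)·0.0932^4·0.9956^2 = -0.000599
  k=2: (−1)^2·48.0000/(8)·0.0932^2·0.9956^4 = +0.051228
d^3_{1,1}(2.9549) = +0.000001 -0.000599 +0.051228 = +0.050630
|D^3_{1,1}|² = |d^3_{1,1}(β)|² = (+0.050630)² = 0.002563 (the z-rotation phases have unit modulus)

P=0.0026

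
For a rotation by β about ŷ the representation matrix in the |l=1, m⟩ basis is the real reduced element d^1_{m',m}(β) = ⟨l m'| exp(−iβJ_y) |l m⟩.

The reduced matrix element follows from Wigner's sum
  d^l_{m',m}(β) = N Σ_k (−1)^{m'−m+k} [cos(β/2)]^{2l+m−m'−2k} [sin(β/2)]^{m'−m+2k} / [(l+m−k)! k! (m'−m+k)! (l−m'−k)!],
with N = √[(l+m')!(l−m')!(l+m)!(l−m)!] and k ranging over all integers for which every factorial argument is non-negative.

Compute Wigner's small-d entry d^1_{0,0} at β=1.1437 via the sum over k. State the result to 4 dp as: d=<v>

d=0.4142

d^1_{0,0}(β=1.1437) via Wigner's sum:
With c≡cos(β/2)=0.840901 and s≡sin(β/2)=0.541189, N=[1·1·1·1]^{1/2}=1.000000
k∈{0,1} keeps every argument non-negative
  k=0: (−1)^0·1.0000/(1)·0.8409^2·0.5412^0 = +0.707115
  k=1: (−1)^1·1.0000/(1)·0.8409^0·0.5412^2 = -0.292885
d^1_{0,0}(1.1437) = +0.707115 -0.292885 = +0.414230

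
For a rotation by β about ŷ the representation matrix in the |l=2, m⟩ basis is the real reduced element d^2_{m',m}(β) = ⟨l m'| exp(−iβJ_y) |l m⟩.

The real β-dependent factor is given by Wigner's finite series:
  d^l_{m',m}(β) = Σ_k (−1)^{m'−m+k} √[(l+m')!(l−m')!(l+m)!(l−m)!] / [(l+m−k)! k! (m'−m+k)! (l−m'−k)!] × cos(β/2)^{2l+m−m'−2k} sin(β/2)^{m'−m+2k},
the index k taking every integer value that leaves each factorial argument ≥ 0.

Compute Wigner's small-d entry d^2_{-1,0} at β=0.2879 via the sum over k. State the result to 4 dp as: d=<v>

d=0.3334

d^2_{-1,0}(β=0.2879) via Wigner's sum:
c=cos(0.2879/2)=0.989657, s=sin(0.2879/2)=0.143453; N=√[1·6·2·2]=4.898979
k: max(0,(0)−(-1))=1 … min(2+(0),2−(-1))=2
  k=1: (−1)^0·4.8990/(2)·0.9897^3·0.1435^1 = +0.340597
  k=2: (−1)^1·4.8990/(2)·0.9897^1·0.1435^3 = -0.007156
d^2_{-1,0}(0.2879) = +0.340597 -0.007156 = +0.333440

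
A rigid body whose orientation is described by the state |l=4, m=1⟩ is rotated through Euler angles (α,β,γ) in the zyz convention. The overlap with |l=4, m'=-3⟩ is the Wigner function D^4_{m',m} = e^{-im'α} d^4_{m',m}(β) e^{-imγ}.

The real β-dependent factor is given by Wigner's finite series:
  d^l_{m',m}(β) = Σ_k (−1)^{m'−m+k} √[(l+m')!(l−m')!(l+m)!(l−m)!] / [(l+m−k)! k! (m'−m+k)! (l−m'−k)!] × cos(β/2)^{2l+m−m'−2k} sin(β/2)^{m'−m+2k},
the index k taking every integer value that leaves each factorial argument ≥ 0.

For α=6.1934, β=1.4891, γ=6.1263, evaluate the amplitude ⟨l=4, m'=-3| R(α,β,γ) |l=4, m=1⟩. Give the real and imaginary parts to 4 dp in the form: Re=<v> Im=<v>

Re=0.3977 Im=-0.0449

First d^4_{-3,1}(β=1.4891), then the phase factors e^{-i(-3)α} and e^{-i(1)γ}:
c=cos(1.4891/2)=0.735393, s=sin(1.4891/2)=0.677641; N=√[1·5040·120·6]=1904.940944
k∈{4,5} keeps every argument non-negative
  k=4: (−1)^0·1904.9409/(144)·0.7354^4·0.6776^4 = +0.815822
  k=5: (−1)^1·1904.9409/(240)·0.7354^2·0.6776^6 = -0.415630
d^4_{-3,1}(1.4891) = +0.815822 -0.415630 = +0.400192
Attach z-rotation phases: D = e^{-i(-3)(6.1934)}·(+0.400192)·e^{-i(1)(6.1263)} = +0.397663-0.044915i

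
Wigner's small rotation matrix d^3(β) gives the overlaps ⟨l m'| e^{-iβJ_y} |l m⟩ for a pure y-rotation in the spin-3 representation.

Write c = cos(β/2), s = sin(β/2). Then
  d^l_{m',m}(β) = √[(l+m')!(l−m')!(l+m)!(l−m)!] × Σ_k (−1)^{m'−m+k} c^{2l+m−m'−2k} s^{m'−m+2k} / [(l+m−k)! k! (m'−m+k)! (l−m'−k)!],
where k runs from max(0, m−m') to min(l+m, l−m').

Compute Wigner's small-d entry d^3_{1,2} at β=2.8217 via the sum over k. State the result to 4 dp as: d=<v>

d=-0.0243

d^3_{1,2}(β=2.8217) via Wigner's sum:
Half-angle: c=0.159265, s=0.987236. N=√(24·2·120·1)=75.894664
k∈{1,2} keeps every argument non-negative
  k=1: (−1)^0·75.8947/(24)·0.1593^5·0.9872^1 = +0.000320
  k=2: (−1)^1·75.8947/(12)·0.1593^3·0.9872^3 = -0.024584
d^3_{1,2}(2.8217) = +0.000320 -0.024584 = -0.024264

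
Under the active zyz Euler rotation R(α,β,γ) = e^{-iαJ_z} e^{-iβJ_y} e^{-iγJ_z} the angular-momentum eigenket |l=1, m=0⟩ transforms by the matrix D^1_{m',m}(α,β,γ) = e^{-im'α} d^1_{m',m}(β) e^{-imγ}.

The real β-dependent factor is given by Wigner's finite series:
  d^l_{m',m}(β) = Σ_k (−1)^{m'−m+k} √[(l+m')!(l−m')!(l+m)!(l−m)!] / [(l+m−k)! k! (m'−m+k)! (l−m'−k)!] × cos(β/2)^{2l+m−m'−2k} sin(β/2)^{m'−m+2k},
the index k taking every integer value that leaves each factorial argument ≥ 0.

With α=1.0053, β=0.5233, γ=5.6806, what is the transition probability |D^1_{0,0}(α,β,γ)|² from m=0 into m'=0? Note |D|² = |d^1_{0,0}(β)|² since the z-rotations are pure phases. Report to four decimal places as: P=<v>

P=0.7503

D^1_{0,0}(1.0053,0.5233,5.6806) = e^{-i·0·1.0053}·d^1_{0,0}(0.5233)·e^{-i·0·5.6806}. Compute d first:
c=cos(0.5233/2)=0.965964, s=sin(0.5233/2)=0.258675; N=√[1·1·1·1]=1.000000
The bounds max(0,m−m')=0 and min(l+m,l−m')=1 give 2 terms
  k=0: (−1)^0·1.0000/(1)·0.9660^2·0.2587^0 = +0.933087
  k=1: (−1)^1·1.0000/(1)·0.9660^0·0.2587^2 = -0.066913
d^1_{0,0}(0.5233) = +0.933087 -0.066913 = +0.866175
|D^1_{0,0}|² = |d^1_{0,0}(β)|² = (+0.866175)² = 0.750259 (the z-rotation phases have unit modulus)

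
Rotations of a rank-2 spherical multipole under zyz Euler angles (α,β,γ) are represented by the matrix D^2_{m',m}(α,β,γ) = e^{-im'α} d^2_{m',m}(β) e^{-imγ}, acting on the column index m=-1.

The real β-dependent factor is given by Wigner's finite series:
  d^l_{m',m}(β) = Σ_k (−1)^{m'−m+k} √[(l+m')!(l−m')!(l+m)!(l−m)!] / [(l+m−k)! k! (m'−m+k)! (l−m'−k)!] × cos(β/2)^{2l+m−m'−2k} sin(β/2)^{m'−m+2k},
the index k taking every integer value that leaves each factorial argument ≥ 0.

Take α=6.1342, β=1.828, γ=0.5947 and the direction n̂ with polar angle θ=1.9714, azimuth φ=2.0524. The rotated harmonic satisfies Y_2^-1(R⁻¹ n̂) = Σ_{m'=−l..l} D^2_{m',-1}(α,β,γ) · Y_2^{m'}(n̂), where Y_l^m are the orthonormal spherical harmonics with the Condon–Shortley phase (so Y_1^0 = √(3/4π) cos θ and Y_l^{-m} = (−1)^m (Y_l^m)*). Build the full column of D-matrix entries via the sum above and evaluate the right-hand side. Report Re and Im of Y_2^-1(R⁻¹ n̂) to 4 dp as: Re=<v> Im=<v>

Re=-0.2775 Im=0.1077

Need the full column D^2_{m',-1} for m'=−2..2 at α=6.1342, β=1.828, γ=0.5947.
cos(β/2)=0.610583, sin(β/2)=0.791952
d^2_{-2,-1}: single k=1 term ⇒ +0.360548;  D = +0.344791+0.105422i
d^2_{-1,-1}: k∈[0..1] ⇒ +0.138988 -0.701469 = -0.562481;  D = -0.507528-0.242487i
d^2_{0,-1}: k∈[0..1] ⇒ -0.441579 +0.742878 = +0.301299;  D = +0.249571+0.168806i
d^2_{1,-1}: k∈[0..1] ⇒ +0.701469 -0.393366 = +0.308104;  D = +0.226758+0.208588i
d^2_{2,-1}: single k=0 term ⇒ -0.606557;  D = -0.380514-0.472356i
Y_2^{m'}(θ=1.9714,φ=2.0524) and Σ D·Y over m':
  (+0.3448+0.1054i)·(-0.1870+0.2689i)  (-0.5075-0.2425i)·(+0.1285+0.2459i)  (+0.2496+0.1688i)·(-0.1715+0.0000i)  (+0.2268+0.2086i)·(-0.1285+0.2459i)  (-0.3805-0.4724i)·(-0.1870-0.2689i)
Y_2^-1(R⁻¹ n̂) = -0.277514+0.107708i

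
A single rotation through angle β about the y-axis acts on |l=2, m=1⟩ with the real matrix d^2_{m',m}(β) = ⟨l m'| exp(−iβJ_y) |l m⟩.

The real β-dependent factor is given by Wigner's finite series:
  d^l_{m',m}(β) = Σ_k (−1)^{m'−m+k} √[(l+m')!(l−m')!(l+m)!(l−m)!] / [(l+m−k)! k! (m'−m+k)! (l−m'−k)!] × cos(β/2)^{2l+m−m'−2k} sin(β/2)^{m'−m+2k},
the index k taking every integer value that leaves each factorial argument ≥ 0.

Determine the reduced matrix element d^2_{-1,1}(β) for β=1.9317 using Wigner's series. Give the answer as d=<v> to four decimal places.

d=0.1987

d^2_{-1,1}(β=1.9317) via Wigner's sum:
c=cos(1.9317/2)=0.568718, s=sin(1.9317/2)=0.822533; N=√[1·6·6·1]=6.000000
Admissible k: 2..3 (factorial args all ≥0)
  k=2: (−1)^0·6.0000/(2)·0.5687^2·0.8225^2 = +0.656480
  k=3: (−1)^1·6.0000/(6)·0.5687^0·0.8225^4 = -0.457733
d^2_{-1,1}(1.9317) = +0.656480 -0.457733 = +0.198746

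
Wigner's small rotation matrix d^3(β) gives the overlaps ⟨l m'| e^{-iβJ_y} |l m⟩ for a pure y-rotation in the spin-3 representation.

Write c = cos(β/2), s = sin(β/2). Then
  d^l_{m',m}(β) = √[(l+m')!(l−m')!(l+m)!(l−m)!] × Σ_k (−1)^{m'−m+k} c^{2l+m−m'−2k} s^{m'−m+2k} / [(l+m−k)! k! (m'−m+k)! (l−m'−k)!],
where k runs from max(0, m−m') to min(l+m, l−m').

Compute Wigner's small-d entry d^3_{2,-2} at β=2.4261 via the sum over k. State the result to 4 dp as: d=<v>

d^3_{2,-2}(β=2.4261) via Wigner's sum:
c=cos(2.4261/2)=0.350164, s=sin(2.4261/2)=0.936688; N=√[120·1·1·120]=120.000000
Admissible k: 0..1 (factorial args all ≥0)
  k=0: (−1)^4·120.0000/(24)·0.3502^2·0.9367^4 = +0.471948
  k=1: (−1)^5·120.0000/(120)·0.3502^0·0.9367^6 = -0.675415
d^3_{2,-2}(2.4261) = +0.471948 -0.675415 = -0.203467

d=-0.2035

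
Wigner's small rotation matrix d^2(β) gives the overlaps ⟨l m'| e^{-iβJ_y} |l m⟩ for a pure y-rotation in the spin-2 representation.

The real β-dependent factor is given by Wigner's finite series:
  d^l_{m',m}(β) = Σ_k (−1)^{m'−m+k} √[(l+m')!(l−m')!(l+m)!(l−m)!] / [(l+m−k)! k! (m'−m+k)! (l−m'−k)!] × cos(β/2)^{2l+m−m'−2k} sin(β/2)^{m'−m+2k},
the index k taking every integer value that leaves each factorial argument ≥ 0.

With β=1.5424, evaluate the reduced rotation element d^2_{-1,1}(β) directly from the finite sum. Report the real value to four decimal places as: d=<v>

d=0.5134

d^2_{-1,1}(β=1.5424) via Wigner's sum:
c=cos(1.5424/2)=0.717075, s=sin(1.5424/2)=0.696996; N=√[1·6·6·1]=6.000000
The bounds max(0,m−m')=2 and min(l+m,l−m')=3 give 2 terms
  k=2: (−1)^0·6.0000/(2)·0.7171^2·0.6970^2 = +0.749395
  k=3: (−1)^1·6.0000/(6)·0.7171^0·0.6970^4 = -0.236005
d^2_{-1,1}(1.5424) = +0.749395 -0.236005 = +0.513390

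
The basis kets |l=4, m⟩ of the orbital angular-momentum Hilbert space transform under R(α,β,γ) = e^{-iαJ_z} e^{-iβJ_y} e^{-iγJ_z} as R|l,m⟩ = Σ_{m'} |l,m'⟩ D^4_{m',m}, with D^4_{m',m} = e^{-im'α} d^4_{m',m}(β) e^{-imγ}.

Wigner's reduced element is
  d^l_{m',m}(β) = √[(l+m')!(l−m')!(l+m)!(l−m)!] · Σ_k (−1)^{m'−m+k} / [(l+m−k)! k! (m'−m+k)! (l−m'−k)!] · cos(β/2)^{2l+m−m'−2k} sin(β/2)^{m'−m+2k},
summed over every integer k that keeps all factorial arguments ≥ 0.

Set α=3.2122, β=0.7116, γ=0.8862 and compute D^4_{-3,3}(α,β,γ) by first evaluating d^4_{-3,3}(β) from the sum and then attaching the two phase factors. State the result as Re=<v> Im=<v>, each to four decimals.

Re=0.0083 Im=0.0069

First d^4_{-3,3}(β=0.7116), then the phase factors e^{-i(-3)α} and e^{-i(3)γ}:
With c≡cos(β/2)=0.937368 and s≡sin(β/2)=0.348340, N=[1·5040·5040·1]^{1/2}=5040.000000
Admissible k: 6..7 (factorial args all ≥0)
  k=6: (−1)^0·5040.0000/(720)·0.9374^2·0.3483^6 = +0.010989
  k=7: (−1)^1·5040.0000/(5040)·0.9374^0·0.3483^8 = -0.000217
d^4_{-3,3}(0.7116) = +0.010989 -0.000217 = +0.010772
Phases: e^{-i·(-3)·3.2122}=-0.977649-0.210242i, e^{-i·(3)·0.8862}=-0.885609-0.464432i ⇒ D=+0.008275+0.006897i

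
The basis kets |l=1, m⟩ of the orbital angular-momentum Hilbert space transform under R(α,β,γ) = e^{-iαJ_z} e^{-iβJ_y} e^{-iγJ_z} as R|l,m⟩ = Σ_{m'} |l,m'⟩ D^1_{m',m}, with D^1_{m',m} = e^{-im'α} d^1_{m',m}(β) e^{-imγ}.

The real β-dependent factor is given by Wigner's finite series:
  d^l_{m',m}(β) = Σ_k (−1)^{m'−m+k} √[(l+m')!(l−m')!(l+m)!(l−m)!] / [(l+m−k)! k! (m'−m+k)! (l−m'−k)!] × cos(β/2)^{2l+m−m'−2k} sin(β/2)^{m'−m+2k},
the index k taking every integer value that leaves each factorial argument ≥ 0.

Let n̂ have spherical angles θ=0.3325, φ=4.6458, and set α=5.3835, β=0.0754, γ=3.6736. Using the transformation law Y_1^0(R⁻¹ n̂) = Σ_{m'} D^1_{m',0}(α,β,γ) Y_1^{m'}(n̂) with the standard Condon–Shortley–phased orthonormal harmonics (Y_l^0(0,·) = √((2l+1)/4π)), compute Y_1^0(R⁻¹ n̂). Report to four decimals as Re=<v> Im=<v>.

Re=0.4694 Im=0.0000

Need the full column D^1_{m',0} for m'=−1..1 at α=5.3835, β=0.0754, γ=3.6736.
cos(β/2)=0.999289, sin(β/2)=0.037691
d^1_{-1,0}: single k=1 term ⇒ +0.053265;  D = +0.033123-0.041714i
d^1_{0,0}: k∈[0..1] ⇒ +0.998579 -0.001421 = +0.997159;  D = +0.997159+0.000000i
d^1_{1,0}: single k=0 term ⇒ -0.053265;  D = -0.033123-0.041714i
Y_1^{m'}(θ=0.3325,φ=4.6458) and Σ D·Y over m':
  (+0.0331-0.0417i)·(-0.0075+0.1125i)  (+0.9972+0.0000i)·(+0.4618+0.0000i)  (-0.0331-0.0417i)·(+0.0075+0.1125i)
Y_1^0(R⁻¹ n̂) = +0.469420+0.000000i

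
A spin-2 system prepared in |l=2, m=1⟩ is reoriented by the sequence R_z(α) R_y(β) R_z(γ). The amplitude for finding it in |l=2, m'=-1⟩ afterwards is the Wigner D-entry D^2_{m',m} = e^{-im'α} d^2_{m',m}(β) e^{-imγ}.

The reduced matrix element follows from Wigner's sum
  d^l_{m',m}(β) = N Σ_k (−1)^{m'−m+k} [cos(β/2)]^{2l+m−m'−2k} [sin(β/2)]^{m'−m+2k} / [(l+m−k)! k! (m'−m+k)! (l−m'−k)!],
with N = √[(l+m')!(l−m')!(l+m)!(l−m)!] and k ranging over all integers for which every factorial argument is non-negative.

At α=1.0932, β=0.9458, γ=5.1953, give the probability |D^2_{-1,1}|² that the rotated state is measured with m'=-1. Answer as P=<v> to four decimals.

P=0.2027

Split into d^2_{-1,1}(β=0.9458) × two z-phases.
With c≡cos(β/2)=0.890251 and s≡sin(β/2)=0.455470, N=[1·6·6·1]^{1/2}=6.000000
k: max(0,(1)−(-1))=2 … min(2+(1),2−(-1))=3
  k=2: (−1)^0·6.0000/(2)·0.8903^2·0.4555^2 = +0.493249
  k=3: (−1)^1·6.0000/(6)·0.8903^0·0.4555^4 = -0.043037
d^2_{-1,1}(0.9458) = +0.493249 -0.043037 = +0.450212
|D^2_{-1,1}|² = |d^2_{-1,1}(β)|² = (+0.450212)² = 0.202691 (the z-rotation phases have unit modulus)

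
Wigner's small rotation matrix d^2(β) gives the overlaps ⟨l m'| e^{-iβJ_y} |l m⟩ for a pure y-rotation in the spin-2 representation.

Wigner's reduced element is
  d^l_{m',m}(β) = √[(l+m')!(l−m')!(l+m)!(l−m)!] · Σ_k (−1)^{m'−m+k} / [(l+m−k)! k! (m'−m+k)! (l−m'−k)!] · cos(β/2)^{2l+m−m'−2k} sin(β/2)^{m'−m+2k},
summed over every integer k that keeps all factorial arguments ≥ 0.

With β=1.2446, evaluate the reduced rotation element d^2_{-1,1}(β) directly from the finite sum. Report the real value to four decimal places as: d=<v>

d^2_{-1,1}(β=1.2446) via Wigner's sum:
Half-angle: c=0.812540, s=0.582906. N=√(1·6·6·1)=6.000000
k∈{2,3} keeps every argument non-negative
  k=2: (−1)^0·6.0000/(2)·0.8125^2·0.5829^2 = +0.672988
  k=3: (−1)^1·6.0000/(6)·0.8125^0·0.5829^4 = -0.115450
d^2_{-1,1}(1.2446) = +0.672988 -0.115450 = +0.557538

d=0.5575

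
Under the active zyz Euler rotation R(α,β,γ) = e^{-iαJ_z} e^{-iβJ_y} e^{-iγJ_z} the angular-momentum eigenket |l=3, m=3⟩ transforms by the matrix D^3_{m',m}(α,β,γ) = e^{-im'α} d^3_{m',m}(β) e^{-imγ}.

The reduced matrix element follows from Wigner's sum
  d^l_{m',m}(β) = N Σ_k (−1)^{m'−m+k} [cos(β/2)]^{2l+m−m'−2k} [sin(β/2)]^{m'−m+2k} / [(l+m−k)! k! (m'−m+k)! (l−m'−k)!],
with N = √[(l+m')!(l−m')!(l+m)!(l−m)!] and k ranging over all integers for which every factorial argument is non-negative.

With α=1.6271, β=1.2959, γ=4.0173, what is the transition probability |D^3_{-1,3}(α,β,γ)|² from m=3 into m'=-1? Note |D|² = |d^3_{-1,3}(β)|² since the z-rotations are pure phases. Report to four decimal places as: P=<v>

Split into d^3_{-1,3}(β=1.2959) × two z-phases.
With c≡cos(β/2)=0.797323 and s≡sin(β/2)=0.603553, N=[2·24·720·1]^{1/2}=185.903201
k∈{4} keeps every argument non-negative
  k=4: (−1)^0·185.9032/(48)·0.7973^2·0.6036^4 = +0.326720
d^3_{-1,3}(1.2959) = +0.326720
|D^3_{-1,3}|² = |d^3_{-1,3}(β)|² = (+0.326720)² = 0.106746 (the z-rotation phases have unit modulus)

P=0.1067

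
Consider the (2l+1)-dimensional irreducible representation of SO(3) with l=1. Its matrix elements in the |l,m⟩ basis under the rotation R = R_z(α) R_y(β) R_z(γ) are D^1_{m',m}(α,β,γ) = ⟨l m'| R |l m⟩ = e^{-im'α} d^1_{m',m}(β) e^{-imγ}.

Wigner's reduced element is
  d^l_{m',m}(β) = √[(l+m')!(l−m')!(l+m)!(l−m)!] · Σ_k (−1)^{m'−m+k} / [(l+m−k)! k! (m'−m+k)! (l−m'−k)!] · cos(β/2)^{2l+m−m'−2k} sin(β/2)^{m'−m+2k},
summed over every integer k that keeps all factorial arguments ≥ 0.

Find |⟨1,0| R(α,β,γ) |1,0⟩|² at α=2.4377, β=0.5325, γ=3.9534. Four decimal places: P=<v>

P=0.7423

First d^1_{0,0}(β=0.5325), then the phase factors e^{-i(0)α} and e^{-i(0)γ}:
Half-angle: c=0.964764, s=0.263115. N=√(1·1·1·1)=1.000000
k∈{0,1} keeps every argument non-negative
  k=0: (−1)^0·1.0000/(1)·0.9648^2·0.2631^0 = +0.930770
  k=1: (−1)^1·1.0000/(1)·0.9648^0·0.2631^2 = -0.069230
d^1_{0,0}(0.5325) = +0.930770 -0.069230 = +0.861541
|D^1_{0,0}|² = |d^1_{0,0}(β)|² = (+0.861541)² = 0.742252 (the z-rotation phases have unit modulus)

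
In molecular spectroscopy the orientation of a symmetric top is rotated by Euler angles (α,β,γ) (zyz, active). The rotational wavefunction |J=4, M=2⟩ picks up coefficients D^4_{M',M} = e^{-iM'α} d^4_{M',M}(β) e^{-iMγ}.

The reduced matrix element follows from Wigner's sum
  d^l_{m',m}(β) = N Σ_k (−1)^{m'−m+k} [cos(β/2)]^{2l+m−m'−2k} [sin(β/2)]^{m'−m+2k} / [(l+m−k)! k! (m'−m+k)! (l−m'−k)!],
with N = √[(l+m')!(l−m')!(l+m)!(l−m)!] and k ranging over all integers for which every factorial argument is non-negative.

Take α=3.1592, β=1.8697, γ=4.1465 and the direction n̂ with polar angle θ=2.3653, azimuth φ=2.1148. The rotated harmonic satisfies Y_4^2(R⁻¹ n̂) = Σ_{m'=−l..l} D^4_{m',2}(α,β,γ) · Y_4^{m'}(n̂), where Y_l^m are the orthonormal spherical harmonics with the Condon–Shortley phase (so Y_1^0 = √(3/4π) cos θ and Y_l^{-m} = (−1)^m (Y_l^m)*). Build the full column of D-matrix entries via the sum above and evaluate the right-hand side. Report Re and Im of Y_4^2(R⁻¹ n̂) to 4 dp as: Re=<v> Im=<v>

Re=-0.2263 Im=0.1194

Need the full column D^4_{m',2} for m'=−4..4 at α=3.1592, β=1.8697, γ=4.1465.
cos(β/2)=0.593939, sin(β/2)=0.804510
d^4_{-4,2}: single k=6 term ⇒ +0.506118;  D = -0.182354-0.472125i
d^4_{-3,2}: k∈[5..6] ⇒ +0.792626 -0.484759 = +0.307867;  D = +0.115963+0.285192i
d^4_{-2,2}: k∈[4..6] ⇒ +0.781960 -1.147767 +0.175490 = -0.190317;  D = +0.074779+0.175010i
d^4_{-1,2}: k∈[3..5] ⇒ +0.544276 -1.497922 +0.549665 = -0.403981;  D = -0.165248-0.368638i
d^4_{0,2}: k∈[2..4] ⇒ +0.269548 -1.318814 +0.907390 = -0.141876;  D = +0.060305+0.128422i
d^4_{1,2}: k∈[1..3] ⇒ +0.088994 -0.816414 +0.998615 = +0.271195;  D = +0.119576+0.243410i
d^4_{2,2}: k∈[0..2] ⇒ +0.015486 -0.340954 +0.781960 = +0.456492;  D = -0.208460-0.406115i
d^4_{3,2}: k∈[0..1] ⇒ -0.078485 +0.432005 = +0.353520;  D = +0.166949+0.311616i
d^4_{4,2}: single k=0 term ⇒ +0.150347;  D = -0.073323-0.131255i
Y_4^{m'}(θ=2.3653,φ=2.1148) and Σ D·Y over m':
  (-0.1824-0.4721i)·(-0.0607-0.0877i)  (+0.1160+0.2852i)·(-0.3066+0.0188i)  (+0.0748+0.1750i)·(-0.1955+0.3729i)  (-0.1652-0.3686i)·(+0.0690+0.1141i)  (+0.0603+0.1284i)·(-0.3387+0.0000i)  (+0.1196+0.2434i)·(-0.0690+0.1141i)  (-0.2085-0.4061i)·(-0.1955-0.3729i)  (+0.1669+0.3116i)·(+0.3066+0.0188i)  (-0.0733-0.1313i)·(-0.0607+0.0877i)
Y_4^2(R⁻¹ n̂) = -0.226322+0.119435i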